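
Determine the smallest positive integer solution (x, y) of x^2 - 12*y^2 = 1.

First expand sqrt(12) as a continued fraction. With x_i = (sqrt(12) + m_i)/d_i and (m_0, d_0) = (0, 1): a_0 = floor(sqrt(12)) = 3, since 3^2 = 9 <= 12 < 16 = 4^2.
Iterate m_{i+1} = d_i*a_i - m_i, d_{i+1} = (12 - m_{i+1}^2)/d_i, a_{i+1} = floor((a_0 + m_{i+1})/d_{i+1}):
  m_1 = 1*3 - 0 = 3, d_1 = (12 - 3^2)/1 = 3/1 = 3, a_1 = floor((3 + 3)/3) = 2.
  m_2 = 3*2 - 3 = 3, d_2 = (12 - 3^2)/3 = 3/3 = 1, a_2 = floor((3 + 3)/1) = 6.
  m_3 = 1*6 - 3 = 3, d_3 = (12 - 3^2)/1 = 3/1 = 3: (m_3, d_3) = (m_1, d_1) = (3, 3), so from here the quotients repeat a_1, a_2; the period length is 2.
So sqrt(12) = [3; (2, 6)] with period length k = 2.
k is even, so the fundamental solution of x^2 - 12y^2 = 1 is (p_{k-1}, q_{k-1}) = (p_1, q_1); compute convergents through index 1.
Convergents (p_i = a_i*p_{i-1} + p_{i-2}, q_i = a_i*q_{i-1} + q_{i-2} with p_{-2}=0, p_{-1}=1, q_{-2}=1, q_{-1}=0):
  i=0: a_0=3, p_0 = 3*1 + 0 = 3, q_0 = 3*0 + 1 = 1.
  i=1: a_1=2, p_1 = 2*3 + 1 = 7, q_1 = 2*1 + 0 = 2.
Check: 7^2 - 12*2^2 = 49 - 48 = 1, so (x, y) = (7, 2) solves the equation, and by the theorem it is the least positive solution.

(x, y) = (7, 2)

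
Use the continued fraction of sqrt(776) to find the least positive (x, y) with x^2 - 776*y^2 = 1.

First expand sqrt(776) as a continued fraction. With x_i = (sqrt(776) + m_i)/d_i and (m_0, d_0) = (0, 1): a_0 = floor(sqrt(776)) = 27, since 27^2 = 729 <= 776 < 784 = 28^2.
Iterate m_{i+1} = d_i*a_i - m_i, d_{i+1} = (776 - m_{i+1}^2)/d_i, a_{i+1} = floor((a_0 + m_{i+1})/d_{i+1}):
  m_1 = 1*27 - 0 = 27, d_1 = (776 - 27^2)/1 = 47/1 = 47, a_1 = floor((27 + 27)/47) = 1.
  m_2 = 47*1 - 27 = 20, d_2 = (776 - 20^2)/47 = 376/47 = 8, a_2 = floor((27 + 20)/8) = 5.
  m_3 = 8*5 - 20 = 20, d_3 = (776 - 20^2)/8 = 376/8 = 47, a_3 = floor((27 + 20)/47) = 1.
  m_4 = 47*1 - 20 = 27, d_4 = (776 - 27^2)/47 = 47/47 = 1, a_4 = floor((27 + 27)/1) = 54.
  m_5 = 1*54 - 27 = 27, d_5 = (776 - 27^2)/1 = 47/1 = 47: (m_5, d_5) = (m_1, d_1) = (27, 47), so from here the quotients repeat a_1, ..., a_4; the period length is 4.
So sqrt(776) = [27; (1, 5, 1, 54)] with period length k = 4.
k is even, so the fundamental solution of x^2 - 776y^2 = 1 is (p_{k-1}, q_{k-1}) = (p_3, q_3); compute convergents through index 3.
Convergents (p_i = a_i*p_{i-1} + p_{i-2}, q_i = a_i*q_{i-1} + q_{i-2} with p_{-2}=0, p_{-1}=1, q_{-2}=1, q_{-1}=0):
  i=0: a_0=27, p_0 = 27*1 + 0 = 27, q_0 = 27*0 + 1 = 1.
  i=1: a_1=1, p_1 = 1*27 + 1 = 28, q_1 = 1*1 + 0 = 1.
  i=2: a_2=5, p_2 = 5*28 + 27 = 167, q_2 = 5*1 + 1 = 6.
  i=3: a_3=1, p_3 = 1*167 + 28 = 195, q_3 = 1*6 + 1 = 7.
Check: 195^2 - 776*7^2 = 38025 - 38024 = 1, so (x, y) = (195, 7) solves the equation, and by the theorem it is the least positive solution.

(x, y) = (195, 7)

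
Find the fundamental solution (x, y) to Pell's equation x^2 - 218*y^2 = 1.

(x, y) = (126003, 8534)

First expand sqrt(218) as a continued fraction. With x_i = (sqrt(218) + m_i)/d_i and (m_0, d_0) = (0, 1): a_0 = floor(sqrt(218)) = 14, since 14^2 = 196 <= 218 < 225 = 15^2.
Iterate m_{i+1} = d_i*a_i - m_i, d_{i+1} = (218 - m_{i+1}^2)/d_i, a_{i+1} = floor((a_0 + m_{i+1})/d_{i+1}):
  m_1 = 1*14 - 0 = 14, d_1 = (218 - 14^2)/1 = 22/1 = 22, a_1 = floor((14 + 14)/22) = 1.
  m_2 = 22*1 - 14 = 8, d_2 = (218 - 8^2)/22 = 154/22 = 7, a_2 = floor((14 + 8)/7) = 3.
  m_3 = 7*3 - 8 = 13, d_3 = (218 - 13^2)/7 = 49/7 = 7, a_3 = floor((14 + 13)/7) = 3.
  m_4 = 7*3 - 13 = 8, d_4 = (218 - 8^2)/7 = 154/7 = 22, a_4 = floor((14 + 8)/22) = 1.
  m_5 = 22*1 - 8 = 14, d_5 = (218 - 14^2)/22 = 22/22 = 1, a_5 = floor((14 + 14)/1) = 28.
  m_6 = 1*28 - 14 = 14, d_6 = (218 - 14^2)/1 = 22/1 = 22: (m_6, d_6) = (m_1, d_1) = (14, 22), so from here the quotients repeat a_1, ..., a_5; the period length is 5.
So sqrt(218) = [14; (1, 3, 3, 1, 28)] with period length k = 5.
k is odd, so (p_{k-1}, q_{k-1}) only solves x^2 - 218y^2 = -1 and the fundamental solution of x^2 - 218y^2 = 1 is (p_{2k-1}, q_{2k-1}) = (p_9, q_9); compute convergents through index 9, running through the period twice.
Convergents (p_i = a_i*p_{i-1} + p_{i-2}, q_i = a_i*q_{i-1} + q_{i-2} with p_{-2}=0, p_{-1}=1, q_{-2}=1, q_{-1}=0):
  i=0: a_0=14, p_0 = 14*1 + 0 = 14, q_0 = 14*0 + 1 = 1.
  i=1: a_1=1, p_1 = 1*14 + 1 = 15, q_1 = 1*1 + 0 = 1.
  i=2: a_2=3, p_2 = 3*15 + 14 = 59, q_2 = 3*1 + 1 = 4.
  i=3: a_3=3, p_3 = 3*59 + 15 = 192, q_3 = 3*4 + 1 = 13.
  i=4: a_4=1, p_4 = 1*192 + 59 = 251, q_4 = 1*13 + 4 = 17.
  i=5: a_5=28, p_5 = 28*251 + 192 = 7220, q_5 = 28*17 + 13 = 489.
  i=6: a_6=1, p_6 = 1*7220 + 251 = 7471, q_6 = 1*489 + 17 = 506.
  i=7: a_7=3, p_7 = 3*7471 + 7220 = 29633, q_7 = 3*506 + 489 = 2007.
  i=8: a_8=3, p_8 = 3*29633 + 7471 = 96370, q_8 = 3*2007 + 506 = 6527.
  i=9: a_9=1, p_9 = 1*96370 + 29633 = 126003, q_9 = 1*6527 + 2007 = 8534.
Indeed p_4^2 - 218*q_4^2 = 63001 - 63002 = -1, not +1.
Check: 126003^2 - 218*8534^2 = 15876756009 - 15876756008 = 1, so (x, y) = (126003, 8534) solves the equation, and by the theorem it is the least positive solution.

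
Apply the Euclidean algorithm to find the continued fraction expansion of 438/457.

Run the Euclidean algorithm on 438 and 457; the successive quotients are the partial quotients a_0, a_1, ... (each step inverts the fractional part left over by the previous one):
  438 = 0*457 + 438, so a_0 = 0.
  457 = 1*438 + 19, so a_1 = 1.
  438 = 23*19 + 1, so a_2 = 23.
  19 = 19*1 + 0, so a_3 = 19.
The remainder reaches 0 after 4 divisions, so the expansion has 4 partial quotients, read off in order.

[0; 1, 23, 19]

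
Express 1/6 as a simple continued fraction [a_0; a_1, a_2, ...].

Run the Euclidean algorithm on 1 and 6; the successive quotients are the partial quotients a_0, a_1, ... (each step inverts the fractional part left over by the previous one):
  1 = 0*6 + 1, so a_0 = 0.
  6 = 6*1 + 0, so a_1 = 6.
The remainder reaches 0 after 2 divisions, so the expansion has 2 partial quotients, read off in order.

[0; 6]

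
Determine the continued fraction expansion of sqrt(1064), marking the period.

Write x_i = (sqrt(1064) + m_i)/d_i with (m_0, d_0) = (0, 1). a_0 = floor(sqrt(1064)) = 32, since 32^2 = 1024 <= 1064 < 1089 = 33^2.
Iterate m_{i+1} = d_i*a_i - m_i, d_{i+1} = (1064 - m_{i+1}^2)/d_i, a_{i+1} = floor((a_0 + m_{i+1})/d_{i+1}):
  m_1 = 1*32 - 0 = 32, d_1 = (1064 - 32^2)/1 = 40/1 = 40, a_1 = floor((32 + 32)/40) = 1.
  m_2 = 40*1 - 32 = 8, d_2 = (1064 - 8^2)/40 = 1000/40 = 25, a_2 = floor((32 + 8)/25) = 1.
  m_3 = 25*1 - 8 = 17, d_3 = (1064 - 17^2)/25 = 775/25 = 31, a_3 = floor((32 + 17)/31) = 1.
  m_4 = 31*1 - 17 = 14, d_4 = (1064 - 14^2)/31 = 868/31 = 28, a_4 = floor((32 + 14)/28) = 1.
  m_5 = 28*1 - 14 = 14, d_5 = (1064 - 14^2)/28 = 868/28 = 31, a_5 = floor((32 + 14)/31) = 1.
  m_6 = 31*1 - 14 = 17, d_6 = (1064 - 17^2)/31 = 775/31 = 25, a_6 = floor((32 + 17)/25) = 1.
  m_7 = 25*1 - 17 = 8, d_7 = (1064 - 8^2)/25 = 1000/25 = 40, a_7 = floor((32 + 8)/40) = 1.
  m_8 = 40*1 - 8 = 32, d_8 = (1064 - 32^2)/40 = 40/40 = 1, a_8 = floor((32 + 32)/1) = 64.
  m_9 = 1*64 - 32 = 32, d_9 = (1064 - 32^2)/1 = 40/1 = 40: (m_9, d_9) = (m_1, d_1) = (32, 40), so from here the quotients repeat a_1, ..., a_8; the period length is 8.
Hence the expansion of sqrt(1064) is a_0 = 32 followed by the repeating block 1, 1, 1, 1, 1, 1, 1, 64 (period 8).

[32; (1, 1, 1, 1, 1, 1, 1, 64)]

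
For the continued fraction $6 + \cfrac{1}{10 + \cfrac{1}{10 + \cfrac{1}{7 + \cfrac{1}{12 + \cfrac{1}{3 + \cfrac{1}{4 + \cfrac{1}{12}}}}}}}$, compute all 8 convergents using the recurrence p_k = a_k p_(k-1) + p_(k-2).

6/1, 61/10, 616/101, 4373/717, 53092/8705, 163649/26832, 707688/116033, 8655905/1419228

Using the convergent recurrence p_i = a_i*p_{i-1} + p_{i-2}, q_i = a_i*q_{i-1} + q_{i-2} with p_{-2}=0, p_{-1}=1, q_{-2}=1, q_{-1}=0:
  i=0: a_0=6, p_0 = 6*1 + 0 = 6, q_0 = 6*0 + 1 = 1.
  i=1: a_1=10, p_1 = 10*6 + 1 = 61, q_1 = 10*1 + 0 = 10.
  i=2: a_2=10, p_2 = 10*61 + 6 = 616, q_2 = 10*10 + 1 = 101.
  i=3: a_3=7, p_3 = 7*616 + 61 = 4373, q_3 = 7*101 + 10 = 717.
  i=4: a_4=12, p_4 = 12*4373 + 616 = 53092, q_4 = 12*717 + 101 = 8705.
  i=5: a_5=3, p_5 = 3*53092 + 4373 = 163649, q_5 = 3*8705 + 717 = 26832.
  i=6: a_6=4, p_6 = 4*163649 + 53092 = 707688, q_6 = 4*26832 + 8705 = 116033.
  i=7: a_7=12, p_7 = 12*707688 + 163649 = 8655905, q_7 = 12*116033 + 26832 = 1419228.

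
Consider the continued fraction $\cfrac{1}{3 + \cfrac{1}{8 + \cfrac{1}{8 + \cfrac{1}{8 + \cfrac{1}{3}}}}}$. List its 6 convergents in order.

0/1, 1/3, 8/25, 65/203, 528/1649, 1649/5150

Using the convergent recurrence p_i = a_i*p_{i-1} + p_{i-2}, q_i = a_i*q_{i-1} + q_{i-2} with p_{-2}=0, p_{-1}=1, q_{-2}=1, q_{-1}=0:
  i=0: a_0=0, p_0 = 0*1 + 0 = 0, q_0 = 0*0 + 1 = 1.
  i=1: a_1=3, p_1 = 3*0 + 1 = 1, q_1 = 3*1 + 0 = 3.
  i=2: a_2=8, p_2 = 8*1 + 0 = 8, q_2 = 8*3 + 1 = 25.
  i=3: a_3=8, p_3 = 8*8 + 1 = 65, q_3 = 8*25 + 3 = 203.
  i=4: a_4=8, p_4 = 8*65 + 8 = 528, q_4 = 8*203 + 25 = 1649.
  i=5: a_5=3, p_5 = 3*528 + 65 = 1649, q_5 = 3*1649 + 203 = 5150.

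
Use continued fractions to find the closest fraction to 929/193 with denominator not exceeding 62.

Expand x = 929/193 as a continued fraction with the Euclidean algorithm:
  929 = 4*193 + 157, so a_0 = 4.
  193 = 1*157 + 36, so a_1 = 1.
  157 = 4*36 + 13, so a_2 = 4.
  36 = 2*13 + 10, so a_3 = 2.
  13 = 1*10 + 3, so a_4 = 1.
  10 = 3*3 + 1, so a_5 = 3.
  3 = 3*1 + 0, so a_6 = 3.
so x = [4; 1, 4, 2, 1, 3, 3].
Convergents (p_i = a_i*p_{i-1} + p_{i-2}, q_i = a_i*q_{i-1} + q_{i-2} with p_{-2}=0, p_{-1}=1, q_{-2}=1, q_{-1}=0), until the denominator exceeds 62:
  i=0: a_0=4, p_0 = 4*1 + 0 = 4, q_0 = 4*0 + 1 = 1.
  i=1: a_1=1, p_1 = 1*4 + 1 = 5, q_1 = 1*1 + 0 = 1.
  i=2: a_2=4, p_2 = 4*5 + 4 = 24, q_2 = 4*1 + 1 = 5.
  i=3: a_3=2, p_3 = 2*24 + 5 = 53, q_3 = 2*5 + 1 = 11.
  i=4: a_4=1, p_4 = 1*53 + 24 = 77, q_4 = 1*11 + 5 = 16.
  i=5: a_5=3, p_5 = 3*77 + 53 = 284, q_5 = 3*16 + 11 = 59.
  i=6: a_6=3, p_6 = 3*284 + 77 = 929, q_6 = 3*59 + 16 = 193.
q_6 = 193 > 62, so the last convergent with denominator <= 62 is p_5/q_5 = 284/59.
The closest fraction with denominator <= 62 is either p_5/q_5 or the intermediate fraction (k*p_5 + p_4)/(k*q_5 + q_4) with the largest k >= 1 whose denominator stays <= 62; these approach x as k grows, and every other convergent or intermediate fraction in range is farther away.
Largest k: floor((62 - q_4)/q_5) = floor((62 - 16)/59) = 0.
Since k = 0, no intermediate fraction beyond p_5/q_5 has denominator <= 62, so the convergent 284/59 is the closest (its error is |929*59 - 284*193|/(193*59) = 1/11387).

284/59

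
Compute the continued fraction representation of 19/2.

Run the Euclidean algorithm on 19 and 2; the successive quotients are the partial quotients a_0, a_1, ... (each step inverts the fractional part left over by the previous one):
  19 = 9*2 + 1, so a_0 = 9.
  2 = 2*1 + 0, so a_1 = 2.
The remainder reaches 0 after 2 divisions, so the expansion has 2 partial quotients, read off in order.

[9; 2]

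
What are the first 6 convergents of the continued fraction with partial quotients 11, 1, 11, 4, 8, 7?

11/1, 12/1, 143/12, 584/49, 4815/404, 34289/2877

Using the convergent recurrence p_i = a_i*p_{i-1} + p_{i-2}, q_i = a_i*q_{i-1} + q_{i-2} with p_{-2}=0, p_{-1}=1, q_{-2}=1, q_{-1}=0:
  i=0: a_0=11, p_0 = 11*1 + 0 = 11, q_0 = 11*0 + 1 = 1.
  i=1: a_1=1, p_1 = 1*11 + 1 = 12, q_1 = 1*1 + 0 = 1.
  i=2: a_2=11, p_2 = 11*12 + 11 = 143, q_2 = 11*1 + 1 = 12.
  i=3: a_3=4, p_3 = 4*143 + 12 = 584, q_3 = 4*12 + 1 = 49.
  i=4: a_4=8, p_4 = 8*584 + 143 = 4815, q_4 = 8*49 + 12 = 404.
  i=5: a_5=7, p_5 = 7*4815 + 584 = 34289, q_5 = 7*404 + 49 = 2877.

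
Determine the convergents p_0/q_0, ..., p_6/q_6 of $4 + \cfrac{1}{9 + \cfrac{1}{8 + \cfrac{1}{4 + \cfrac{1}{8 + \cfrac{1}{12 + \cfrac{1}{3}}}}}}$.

Using the convergent recurrence p_i = a_i*p_{i-1} + p_{i-2}, q_i = a_i*q_{i-1} + q_{i-2} with p_{-2}=0, p_{-1}=1, q_{-2}=1, q_{-1}=0:
  i=0: a_0=4, p_0 = 4*1 + 0 = 4, q_0 = 4*0 + 1 = 1.
  i=1: a_1=9, p_1 = 9*4 + 1 = 37, q_1 = 9*1 + 0 = 9.
  i=2: a_2=8, p_2 = 8*37 + 4 = 300, q_2 = 8*9 + 1 = 73.
  i=3: a_3=4, p_3 = 4*300 + 37 = 1237, q_3 = 4*73 + 9 = 301.
  i=4: a_4=8, p_4 = 8*1237 + 300 = 10196, q_4 = 8*301 + 73 = 2481.
  i=5: a_5=12, p_5 = 12*10196 + 1237 = 123589, q_5 = 12*2481 + 301 = 30073.
  i=6: a_6=3, p_6 = 3*123589 + 10196 = 380963, q_6 = 3*30073 + 2481 = 92700.

4/1, 37/9, 300/73, 1237/301, 10196/2481, 123589/30073, 380963/92700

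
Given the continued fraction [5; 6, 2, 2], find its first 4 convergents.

5/1, 31/6, 67/13, 165/32

Using the convergent recurrence p_i = a_i*p_{i-1} + p_{i-2}, q_i = a_i*q_{i-1} + q_{i-2} with p_{-2}=0, p_{-1}=1, q_{-2}=1, q_{-1}=0:
  i=0: a_0=5, p_0 = 5*1 + 0 = 5, q_0 = 5*0 + 1 = 1.
  i=1: a_1=6, p_1 = 6*5 + 1 = 31, q_1 = 6*1 + 0 = 6.
  i=2: a_2=2, p_2 = 2*31 + 5 = 67, q_2 = 2*6 + 1 = 13.
  i=3: a_3=2, p_3 = 2*67 + 31 = 165, q_3 = 2*13 + 6 = 32.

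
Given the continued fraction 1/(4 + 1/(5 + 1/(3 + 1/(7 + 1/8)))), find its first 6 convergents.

Using the convergent recurrence p_i = a_i*p_{i-1} + p_{i-2}, q_i = a_i*q_{i-1} + q_{i-2} with p_{-2}=0, p_{-1}=1, q_{-2}=1, q_{-1}=0:
  i=0: a_0=0, p_0 = 0*1 + 0 = 0, q_0 = 0*0 + 1 = 1.
  i=1: a_1=4, p_1 = 4*0 + 1 = 1, q_1 = 4*1 + 0 = 4.
  i=2: a_2=5, p_2 = 5*1 + 0 = 5, q_2 = 5*4 + 1 = 21.
  i=3: a_3=3, p_3 = 3*5 + 1 = 16, q_3 = 3*21 + 4 = 67.
  i=4: a_4=7, p_4 = 7*16 + 5 = 117, q_4 = 7*67 + 21 = 490.
  i=5: a_5=8, p_5 = 8*117 + 16 = 952, q_5 = 8*490 + 67 = 3987.

0/1, 1/4, 5/21, 16/67, 117/490, 952/3987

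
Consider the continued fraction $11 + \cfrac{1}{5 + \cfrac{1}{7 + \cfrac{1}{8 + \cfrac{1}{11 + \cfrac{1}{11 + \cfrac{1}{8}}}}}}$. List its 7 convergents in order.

11/1, 56/5, 403/36, 3280/293, 36483/3259, 404593/36142, 3273227/292395

Using the convergent recurrence p_i = a_i*p_{i-1} + p_{i-2}, q_i = a_i*q_{i-1} + q_{i-2} with p_{-2}=0, p_{-1}=1, q_{-2}=1, q_{-1}=0:
  i=0: a_0=11, p_0 = 11*1 + 0 = 11, q_0 = 11*0 + 1 = 1.
  i=1: a_1=5, p_1 = 5*11 + 1 = 56, q_1 = 5*1 + 0 = 5.
  i=2: a_2=7, p_2 = 7*56 + 11 = 403, q_2 = 7*5 + 1 = 36.
  i=3: a_3=8, p_3 = 8*403 + 56 = 3280, q_3 = 8*36 + 5 = 293.
  i=4: a_4=11, p_4 = 11*3280 + 403 = 36483, q_4 = 11*293 + 36 = 3259.
  i=5: a_5=11, p_5 = 11*36483 + 3280 = 404593, q_5 = 11*3259 + 293 = 36142.
  i=6: a_6=8, p_6 = 8*404593 + 36483 = 3273227, q_6 = 8*36142 + 3259 = 292395.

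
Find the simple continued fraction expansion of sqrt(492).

[22; (5, 1, 1, 10, 1, 1, 5, 44)]

Write x_i = (sqrt(492) + m_i)/d_i with (m_0, d_0) = (0, 1). a_0 = floor(sqrt(492)) = 22, since 22^2 = 484 <= 492 < 529 = 23^2.
Iterate m_{i+1} = d_i*a_i - m_i, d_{i+1} = (492 - m_{i+1}^2)/d_i, a_{i+1} = floor((a_0 + m_{i+1})/d_{i+1}):
  m_1 = 1*22 - 0 = 22, d_1 = (492 - 22^2)/1 = 8/1 = 8, a_1 = floor((22 + 22)/8) = 5.
  m_2 = 8*5 - 22 = 18, d_2 = (492 - 18^2)/8 = 168/8 = 21, a_2 = floor((22 + 18)/21) = 1.
  m_3 = 21*1 - 18 = 3, d_3 = (492 - 3^2)/21 = 483/21 = 23, a_3 = floor((22 + 3)/23) = 1.
  m_4 = 23*1 - 3 = 20, d_4 = (492 - 20^2)/23 = 92/23 = 4, a_4 = floor((22 + 20)/4) = 10.
  m_5 = 4*10 - 20 = 20, d_5 = (492 - 20^2)/4 = 92/4 = 23, a_5 = floor((22 + 20)/23) = 1.
  m_6 = 23*1 - 20 = 3, d_6 = (492 - 3^2)/23 = 483/23 = 21, a_6 = floor((22 + 3)/21) = 1.
  m_7 = 21*1 - 3 = 18, d_7 = (492 - 18^2)/21 = 168/21 = 8, a_7 = floor((22 + 18)/8) = 5.
  m_8 = 8*5 - 18 = 22, d_8 = (492 - 22^2)/8 = 8/8 = 1, a_8 = floor((22 + 22)/1) = 44.
  m_9 = 1*44 - 22 = 22, d_9 = (492 - 22^2)/1 = 8/1 = 8: (m_9, d_9) = (m_1, d_1) = (22, 8), so from here the quotients repeat a_1, ..., a_8; the period length is 8.
Hence the expansion of sqrt(492) is a_0 = 22 followed by the repeating block 5, 1, 1, 10, 1, 1, 5, 44 (period 8).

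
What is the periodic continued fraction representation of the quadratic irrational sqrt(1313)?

[36; (4, 4, 72)]

Write x_i = (sqrt(1313) + m_i)/d_i with (m_0, d_0) = (0, 1). a_0 = floor(sqrt(1313)) = 36, since 36^2 = 1296 <= 1313 < 1369 = 37^2.
Iterate m_{i+1} = d_i*a_i - m_i, d_{i+1} = (1313 - m_{i+1}^2)/d_i, a_{i+1} = floor((a_0 + m_{i+1})/d_{i+1}):
  m_1 = 1*36 - 0 = 36, d_1 = (1313 - 36^2)/1 = 17/1 = 17, a_1 = floor((36 + 36)/17) = 4.
  m_2 = 17*4 - 36 = 32, d_2 = (1313 - 32^2)/17 = 289/17 = 17, a_2 = floor((36 + 32)/17) = 4.
  m_3 = 17*4 - 32 = 36, d_3 = (1313 - 36^2)/17 = 17/17 = 1, a_3 = floor((36 + 36)/1) = 72.
  m_4 = 1*72 - 36 = 36, d_4 = (1313 - 36^2)/1 = 17/1 = 17: (m_4, d_4) = (m_1, d_1) = (36, 17), so from here the quotients repeat a_1, ..., a_3; the period length is 3.
Hence the expansion of sqrt(1313) is a_0 = 36 followed by the repeating block 4, 4, 72 (period 3).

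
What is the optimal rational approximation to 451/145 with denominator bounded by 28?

28/9

Expand x = 451/145 as a continued fraction with the Euclidean algorithm:
  451 = 3*145 + 16, so a_0 = 3.
  145 = 9*16 + 1, so a_1 = 9.
  16 = 16*1 + 0, so a_2 = 16.
so x = [3; 9, 16].
Convergents (p_i = a_i*p_{i-1} + p_{i-2}, q_i = a_i*q_{i-1} + q_{i-2} with p_{-2}=0, p_{-1}=1, q_{-2}=1, q_{-1}=0), until the denominator exceeds 28:
  i=0: a_0=3, p_0 = 3*1 + 0 = 3, q_0 = 3*0 + 1 = 1.
  i=1: a_1=9, p_1 = 9*3 + 1 = 28, q_1 = 9*1 + 0 = 9.
  i=2: a_2=16, p_2 = 16*28 + 3 = 451, q_2 = 16*9 + 1 = 145.
q_2 = 145 > 28, so the last convergent with denominator <= 28 is p_1/q_1 = 28/9.
The closest fraction with denominator <= 28 is either p_1/q_1 or the intermediate fraction (k*p_1 + p_0)/(k*q_1 + q_0) with the largest k >= 1 whose denominator stays <= 28; these approach x as k grows, and every other convergent or intermediate fraction in range is farther away.
Largest k: floor((28 - q_0)/q_1) = floor((28 - 1)/9) = 3.
That gives (3*28 + 3)/(3*9 + 1) = 87/28.
Compare the errors: |x - 28/9| = |451*9 - 28*145|/(145*9) = 1/1305, and |x - 87/28| = |451*28 - 87*145|/(145*28) = 13/4060.
Cross-multiplying, 1*4060 = 4060 < 16965 = 13*1305, so 1/1305 is smaller: the convergent 28/9 is closer to x than 87/28.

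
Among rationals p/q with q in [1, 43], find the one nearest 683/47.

Expand x = 683/47 as a continued fraction with the Euclidean algorithm:
  683 = 14*47 + 25, so a_0 = 14.
  47 = 1*25 + 22, so a_1 = 1.
  25 = 1*22 + 3, so a_2 = 1.
  22 = 7*3 + 1, so a_3 = 7.
  3 = 3*1 + 0, so a_4 = 3.
so x = [14; 1, 1, 7, 3].
Convergents (p_i = a_i*p_{i-1} + p_{i-2}, q_i = a_i*q_{i-1} + q_{i-2} with p_{-2}=0, p_{-1}=1, q_{-2}=1, q_{-1}=0), until the denominator exceeds 43:
  i=0: a_0=14, p_0 = 14*1 + 0 = 14, q_0 = 14*0 + 1 = 1.
  i=1: a_1=1, p_1 = 1*14 + 1 = 15, q_1 = 1*1 + 0 = 1.
  i=2: a_2=1, p_2 = 1*15 + 14 = 29, q_2 = 1*1 + 1 = 2.
  i=3: a_3=7, p_3 = 7*29 + 15 = 218, q_3 = 7*2 + 1 = 15.
  i=4: a_4=3, p_4 = 3*218 + 29 = 683, q_4 = 3*15 + 2 = 47.
q_4 = 47 > 43, so the last convergent with denominator <= 43 is p_3/q_3 = 218/15.
The closest fraction with denominator <= 43 is either p_3/q_3 or the intermediate fraction (k*p_3 + p_2)/(k*q_3 + q_2) with the largest k >= 1 whose denominator stays <= 43; these approach x as k grows, and every other convergent or intermediate fraction in range is farther away.
Largest k: floor((43 - q_2)/q_3) = floor((43 - 2)/15) = 2.
That gives (2*218 + 29)/(2*15 + 2) = 465/32.
Compare the errors: |x - 218/15| = |683*15 - 218*47|/(47*15) = 1/705, and |x - 465/32| = |683*32 - 465*47|/(47*32) = 1/1504.
Cross-multiplying, 1*705 = 705 < 1504 = 1*1504, so 1/1504 is smaller: the intermediate fraction 465/32 is closer to x than 218/15.

465/32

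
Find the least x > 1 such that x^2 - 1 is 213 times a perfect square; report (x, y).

First expand sqrt(213) as a continued fraction. With x_i = (sqrt(213) + m_i)/d_i and (m_0, d_0) = (0, 1): a_0 = floor(sqrt(213)) = 14, since 14^2 = 196 <= 213 < 225 = 15^2.
Iterate m_{i+1} = d_i*a_i - m_i, d_{i+1} = (213 - m_{i+1}^2)/d_i, a_{i+1} = floor((a_0 + m_{i+1})/d_{i+1}):
  m_1 = 1*14 - 0 = 14, d_1 = (213 - 14^2)/1 = 17/1 = 17, a_1 = floor((14 + 14)/17) = 1.
  m_2 = 17*1 - 14 = 3, d_2 = (213 - 3^2)/17 = 204/17 = 12, a_2 = floor((14 + 3)/12) = 1.
  m_3 = 12*1 - 3 = 9, d_3 = (213 - 9^2)/12 = 132/12 = 11, a_3 = floor((14 + 9)/11) = 2.
  m_4 = 11*2 - 9 = 13, d_4 = (213 - 13^2)/11 = 44/11 = 4, a_4 = floor((14 + 13)/4) = 6.
  m_5 = 4*6 - 13 = 11, d_5 = (213 - 11^2)/4 = 92/4 = 23, a_5 = floor((14 + 11)/23) = 1.
  m_6 = 23*1 - 11 = 12, d_6 = (213 - 12^2)/23 = 69/23 = 3, a_6 = floor((14 + 12)/3) = 8.
  m_7 = 3*8 - 12 = 12, d_7 = (213 - 12^2)/3 = 69/3 = 23, a_7 = floor((14 + 12)/23) = 1.
  m_8 = 23*1 - 12 = 11, d_8 = (213 - 11^2)/23 = 92/23 = 4, a_8 = floor((14 + 11)/4) = 6.
  m_9 = 4*6 - 11 = 13, d_9 = (213 - 13^2)/4 = 44/4 = 11, a_9 = floor((14 + 13)/11) = 2.
  m_10 = 11*2 - 13 = 9, d_10 = (213 - 9^2)/11 = 132/11 = 12, a_10 = floor((14 + 9)/12) = 1.
  m_11 = 12*1 - 9 = 3, d_11 = (213 - 3^2)/12 = 204/12 = 17, a_11 = floor((14 + 3)/17) = 1.
  m_12 = 17*1 - 3 = 14, d_12 = (213 - 14^2)/17 = 17/17 = 1, a_12 = floor((14 + 14)/1) = 28.
  m_13 = 1*28 - 14 = 14, d_13 = (213 - 14^2)/1 = 17/1 = 17: (m_13, d_13) = (m_1, d_1) = (14, 17), so from here the quotients repeat a_1, ..., a_12; the period length is 12.
So sqrt(213) = [14; (1, 1, 2, 6, 1, 8, 1, 6, 2, 1, 1, 28)] with period length k = 12.
k is even, so the fundamental solution of x^2 - 213y^2 = 1 is (p_{k-1}, q_{k-1}) = (p_11, q_11); compute convergents through index 11.
Convergents (p_i = a_i*p_{i-1} + p_{i-2}, q_i = a_i*q_{i-1} + q_{i-2} with p_{-2}=0, p_{-1}=1, q_{-2}=1, q_{-1}=0):
  i=0: a_0=14, p_0 = 14*1 + 0 = 14, q_0 = 14*0 + 1 = 1.
  i=1: a_1=1, p_1 = 1*14 + 1 = 15, q_1 = 1*1 + 0 = 1.
  i=2: a_2=1, p_2 = 1*15 + 14 = 29, q_2 = 1*1 + 1 = 2.
  i=3: a_3=2, p_3 = 2*29 + 15 = 73, q_3 = 2*2 + 1 = 5.
  i=4: a_4=6, p_4 = 6*73 + 29 = 467, q_4 = 6*5 + 2 = 32.
  i=5: a_5=1, p_5 = 1*467 + 73 = 540, q_5 = 1*32 + 5 = 37.
  i=6: a_6=8, p_6 = 8*540 + 467 = 4787, q_6 = 8*37 + 32 = 328.
  i=7: a_7=1, p_7 = 1*4787 + 540 = 5327, q_7 = 1*328 + 37 = 365.
  i=8: a_8=6, p_8 = 6*5327 + 4787 = 36749, q_8 = 6*365 + 328 = 2518.
  i=9: a_9=2, p_9 = 2*36749 + 5327 = 78825, q_9 = 2*2518 + 365 = 5401.
  i=10: a_10=1, p_10 = 1*78825 + 36749 = 115574, q_10 = 1*5401 + 2518 = 7919.
  i=11: a_11=1, p_11 = 1*115574 + 78825 = 194399, q_11 = 1*7919 + 5401 = 13320.
Check: 194399^2 - 213*13320^2 = 37790971201 - 37790971200 = 1, so (x, y) = (194399, 13320) solves the equation, and by the theorem it is the least positive solution.

(x, y) = (194399, 13320)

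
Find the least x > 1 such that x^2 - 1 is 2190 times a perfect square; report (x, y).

(x, y) = (18251, 390)

First expand sqrt(2190) as a continued fraction. With x_i = (sqrt(2190) + m_i)/d_i and (m_0, d_0) = (0, 1): a_0 = floor(sqrt(2190)) = 46, since 46^2 = 2116 <= 2190 < 2209 = 47^2.
Iterate m_{i+1} = d_i*a_i - m_i, d_{i+1} = (2190 - m_{i+1}^2)/d_i, a_{i+1} = floor((a_0 + m_{i+1})/d_{i+1}):
  m_1 = 1*46 - 0 = 46, d_1 = (2190 - 46^2)/1 = 74/1 = 74, a_1 = floor((46 + 46)/74) = 1.
  m_2 = 74*1 - 46 = 28, d_2 = (2190 - 28^2)/74 = 1406/74 = 19, a_2 = floor((46 + 28)/19) = 3.
  m_3 = 19*3 - 28 = 29, d_3 = (2190 - 29^2)/19 = 1349/19 = 71, a_3 = floor((46 + 29)/71) = 1.
  m_4 = 71*1 - 29 = 42, d_4 = (2190 - 42^2)/71 = 426/71 = 6, a_4 = floor((46 + 42)/6) = 14.
  m_5 = 6*14 - 42 = 42, d_5 = (2190 - 42^2)/6 = 426/6 = 71, a_5 = floor((46 + 42)/71) = 1.
  m_6 = 71*1 - 42 = 29, d_6 = (2190 - 29^2)/71 = 1349/71 = 19, a_6 = floor((46 + 29)/19) = 3.
  m_7 = 19*3 - 29 = 28, d_7 = (2190 - 28^2)/19 = 1406/19 = 74, a_7 = floor((46 + 28)/74) = 1.
  m_8 = 74*1 - 28 = 46, d_8 = (2190 - 46^2)/74 = 74/74 = 1, a_8 = floor((46 + 46)/1) = 92.
  m_9 = 1*92 - 46 = 46, d_9 = (2190 - 46^2)/1 = 74/1 = 74: (m_9, d_9) = (m_1, d_1) = (46, 74), so from here the quotients repeat a_1, ..., a_8; the period length is 8.
So sqrt(2190) = [46; (1, 3, 1, 14, 1, 3, 1, 92)] with period length k = 8.
k is even, so the fundamental solution of x^2 - 2190y^2 = 1 is (p_{k-1}, q_{k-1}) = (p_7, q_7); compute convergents through index 7.
Convergents (p_i = a_i*p_{i-1} + p_{i-2}, q_i = a_i*q_{i-1} + q_{i-2} with p_{-2}=0, p_{-1}=1, q_{-2}=1, q_{-1}=0):
  i=0: a_0=46, p_0 = 46*1 + 0 = 46, q_0 = 46*0 + 1 = 1.
  i=1: a_1=1, p_1 = 1*46 + 1 = 47, q_1 = 1*1 + 0 = 1.
  i=2: a_2=3, p_2 = 3*47 + 46 = 187, q_2 = 3*1 + 1 = 4.
  i=3: a_3=1, p_3 = 1*187 + 47 = 234, q_3 = 1*4 + 1 = 5.
  i=4: a_4=14, p_4 = 14*234 + 187 = 3463, q_4 = 14*5 + 4 = 74.
  i=5: a_5=1, p_5 = 1*3463 + 234 = 3697, q_5 = 1*74 + 5 = 79.
  i=6: a_6=3, p_6 = 3*3697 + 3463 = 14554, q_6 = 3*79 + 74 = 311.
  i=7: a_7=1, p_7 = 1*14554 + 3697 = 18251, q_7 = 1*311 + 79 = 390.
Check: 18251^2 - 2190*390^2 = 333099001 - 333099000 = 1, so (x, y) = (18251, 390) solves the equation, and by the theorem it is the least positive solution.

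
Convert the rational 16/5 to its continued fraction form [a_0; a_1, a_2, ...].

[3; 5]

Run the Euclidean algorithm on 16 and 5; the successive quotients are the partial quotients a_0, a_1, ... (each step inverts the fractional part left over by the previous one):
  16 = 3*5 + 1, so a_0 = 3.
  5 = 5*1 + 0, so a_1 = 5.
The remainder reaches 0 after 2 divisions, so the expansion has 2 partial quotients, read off in order.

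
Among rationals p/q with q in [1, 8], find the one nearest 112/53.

Expand x = 112/53 as a continued fraction with the Euclidean algorithm:
  112 = 2*53 + 6, so a_0 = 2.
  53 = 8*6 + 5, so a_1 = 8.
  6 = 1*5 + 1, so a_2 = 1.
  5 = 5*1 + 0, so a_3 = 5.
so x = [2; 8, 1, 5].
Convergents (p_i = a_i*p_{i-1} + p_{i-2}, q_i = a_i*q_{i-1} + q_{i-2} with p_{-2}=0, p_{-1}=1, q_{-2}=1, q_{-1}=0), until the denominator exceeds 8:
  i=0: a_0=2, p_0 = 2*1 + 0 = 2, q_0 = 2*0 + 1 = 1.
  i=1: a_1=8, p_1 = 8*2 + 1 = 17, q_1 = 8*1 + 0 = 8.
  i=2: a_2=1, p_2 = 1*17 + 2 = 19, q_2 = 1*8 + 1 = 9.
q_2 = 9 > 8, so the last convergent with denominator <= 8 is p_1/q_1 = 17/8.
The closest fraction with denominator <= 8 is either p_1/q_1 or the intermediate fraction (k*p_1 + p_0)/(k*q_1 + q_0) with the largest k >= 1 whose denominator stays <= 8; these approach x as k grows, and every other convergent or intermediate fraction in range is farther away.
Largest k: floor((8 - q_0)/q_1) = floor((8 - 1)/8) = 0.
Since k = 0, no intermediate fraction beyond p_1/q_1 has denominator <= 8, so the convergent 17/8 is the closest (its error is |112*8 - 17*53|/(53*8) = 5/424).

17/8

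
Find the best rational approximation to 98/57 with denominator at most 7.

Expand x = 98/57 as a continued fraction with the Euclidean algorithm:
  98 = 1*57 + 41, so a_0 = 1.
  57 = 1*41 + 16, so a_1 = 1.
  41 = 2*16 + 9, so a_2 = 2.
  16 = 1*9 + 7, so a_3 = 1.
  9 = 1*7 + 2, so a_4 = 1.
  7 = 3*2 + 1, so a_5 = 3.
  2 = 2*1 + 0, so a_6 = 2.
so x = [1; 1, 2, 1, 1, 3, 2].
Convergents (p_i = a_i*p_{i-1} + p_{i-2}, q_i = a_i*q_{i-1} + q_{i-2} with p_{-2}=0, p_{-1}=1, q_{-2}=1, q_{-1}=0), until the denominator exceeds 7:
  i=0: a_0=1, p_0 = 1*1 + 0 = 1, q_0 = 1*0 + 1 = 1.
  i=1: a_1=1, p_1 = 1*1 + 1 = 2, q_1 = 1*1 + 0 = 1.
  i=2: a_2=2, p_2 = 2*2 + 1 = 5, q_2 = 2*1 + 1 = 3.
  i=3: a_3=1, p_3 = 1*5 + 2 = 7, q_3 = 1*3 + 1 = 4.
  i=4: a_4=1, p_4 = 1*7 + 5 = 12, q_4 = 1*4 + 3 = 7.
  i=5: a_5=3, p_5 = 3*12 + 7 = 43, q_5 = 3*7 + 4 = 25.
q_5 = 25 > 7, so the last convergent with denominator <= 7 is p_4/q_4 = 12/7.
The closest fraction with denominator <= 7 is either p_4/q_4 or the intermediate fraction (k*p_4 + p_3)/(k*q_4 + q_3) with the largest k >= 1 whose denominator stays <= 7; these approach x as k grows, and every other convergent or intermediate fraction in range is farther away.
Largest k: floor((7 - q_3)/q_4) = floor((7 - 4)/7) = 0.
Since k = 0, no intermediate fraction beyond p_4/q_4 has denominator <= 7, so the convergent 12/7 is the closest (its error is |98*7 - 12*57|/(57*7) = 2/399).

12/7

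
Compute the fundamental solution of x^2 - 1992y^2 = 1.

First expand sqrt(1992) as a continued fraction. With x_i = (sqrt(1992) + m_i)/d_i and (m_0, d_0) = (0, 1): a_0 = floor(sqrt(1992)) = 44, since 44^2 = 1936 <= 1992 < 2025 = 45^2.
Iterate m_{i+1} = d_i*a_i - m_i, d_{i+1} = (1992 - m_{i+1}^2)/d_i, a_{i+1} = floor((a_0 + m_{i+1})/d_{i+1}):
  m_1 = 1*44 - 0 = 44, d_1 = (1992 - 44^2)/1 = 56/1 = 56, a_1 = floor((44 + 44)/56) = 1.
  m_2 = 56*1 - 44 = 12, d_2 = (1992 - 12^2)/56 = 1848/56 = 33, a_2 = floor((44 + 12)/33) = 1.
  m_3 = 33*1 - 12 = 21, d_3 = (1992 - 21^2)/33 = 1551/33 = 47, a_3 = floor((44 + 21)/47) = 1.
  m_4 = 47*1 - 21 = 26, d_4 = (1992 - 26^2)/47 = 1316/47 = 28, a_4 = floor((44 + 26)/28) = 2.
  m_5 = 28*2 - 26 = 30, d_5 = (1992 - 30^2)/28 = 1092/28 = 39, a_5 = floor((44 + 30)/39) = 1.
  m_6 = 39*1 - 30 = 9, d_6 = (1992 - 9^2)/39 = 1911/39 = 49, a_6 = floor((44 + 9)/49) = 1.
  m_7 = 49*1 - 9 = 40, d_7 = (1992 - 40^2)/49 = 392/49 = 8, a_7 = floor((44 + 40)/8) = 10.
  m_8 = 8*10 - 40 = 40, d_8 = (1992 - 40^2)/8 = 392/8 = 49, a_8 = floor((44 + 40)/49) = 1.
  m_9 = 49*1 - 40 = 9, d_9 = (1992 - 9^2)/49 = 1911/49 = 39, a_9 = floor((44 + 9)/39) = 1.
  m_10 = 39*1 - 9 = 30, d_10 = (1992 - 30^2)/39 = 1092/39 = 28, a_10 = floor((44 + 30)/28) = 2.
  m_11 = 28*2 - 30 = 26, d_11 = (1992 - 26^2)/28 = 1316/28 = 47, a_11 = floor((44 + 26)/47) = 1.
  m_12 = 47*1 - 26 = 21, d_12 = (1992 - 21^2)/47 = 1551/47 = 33, a_12 = floor((44 + 21)/33) = 1.
  m_13 = 33*1 - 21 = 12, d_13 = (1992 - 12^2)/33 = 1848/33 = 56, a_13 = floor((44 + 12)/56) = 1.
  m_14 = 56*1 - 12 = 44, d_14 = (1992 - 44^2)/56 = 56/56 = 1, a_14 = floor((44 + 44)/1) = 88.
  m_15 = 1*88 - 44 = 44, d_15 = (1992 - 44^2)/1 = 56/1 = 56: (m_15, d_15) = (m_1, d_1) = (44, 56), so from here the quotients repeat a_1, ..., a_14; the period length is 14.
So sqrt(1992) = [44; (1, 1, 1, 2, 1, 1, 10, 1, 1, 2, 1, 1, 1, 88)] with period length k = 14.
k is even, so the fundamental solution of x^2 - 1992y^2 = 1 is (p_{k-1}, q_{k-1}) = (p_13, q_13); compute convergents through index 13.
Convergents (p_i = a_i*p_{i-1} + p_{i-2}, q_i = a_i*q_{i-1} + q_{i-2} with p_{-2}=0, p_{-1}=1, q_{-2}=1, q_{-1}=0):
  i=0: a_0=44, p_0 = 44*1 + 0 = 44, q_0 = 44*0 + 1 = 1.
  i=1: a_1=1, p_1 = 1*44 + 1 = 45, q_1 = 1*1 + 0 = 1.
  i=2: a_2=1, p_2 = 1*45 + 44 = 89, q_2 = 1*1 + 1 = 2.
  i=3: a_3=1, p_3 = 1*89 + 45 = 134, q_3 = 1*2 + 1 = 3.
  i=4: a_4=2, p_4 = 2*134 + 89 = 357, q_4 = 2*3 + 2 = 8.
  i=5: a_5=1, p_5 = 1*357 + 134 = 491, q_5 = 1*8 + 3 = 11.
  i=6: a_6=1, p_6 = 1*491 + 357 = 848, q_6 = 1*11 + 8 = 19.
  i=7: a_7=10, p_7 = 10*848 + 491 = 8971, q_7 = 10*19 + 11 = 201.
  i=8: a_8=1, p_8 = 1*8971 + 848 = 9819, q_8 = 1*201 + 19 = 220.
  i=9: a_9=1, p_9 = 1*9819 + 8971 = 18790, q_9 = 1*220 + 201 = 421.
  i=10: a_10=2, p_10 = 2*18790 + 9819 = 47399, q_10 = 2*421 + 220 = 1062.
  i=11: a_11=1, p_11 = 1*47399 + 18790 = 66189, q_11 = 1*1062 + 421 = 1483.
  i=12: a_12=1, p_12 = 1*66189 + 47399 = 113588, q_12 = 1*1483 + 1062 = 2545.
  i=13: a_13=1, p_13 = 1*113588 + 66189 = 179777, q_13 = 1*2545 + 1483 = 4028.
Check: 179777^2 - 1992*4028^2 = 32319769729 - 32319769728 = 1, so (x, y) = (179777, 4028) solves the equation, and by the theorem it is the least positive solution.

(x, y) = (179777, 4028)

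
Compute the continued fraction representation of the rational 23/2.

Run the Euclidean algorithm on 23 and 2; the successive quotients are the partial quotients a_0, a_1, ... (each step inverts the fractional part left over by the previous one):
  23 = 11*2 + 1, so a_0 = 11.
  2 = 2*1 + 0, so a_1 = 2.
The remainder reaches 0 after 2 divisions, so the expansion has 2 partial quotients, read off in order.

[11; 2]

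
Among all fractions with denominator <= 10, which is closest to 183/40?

Expand x = 183/40 as a continued fraction with the Euclidean algorithm:
  183 = 4*40 + 23, so a_0 = 4.
  40 = 1*23 + 17, so a_1 = 1.
  23 = 1*17 + 6, so a_2 = 1.
  17 = 2*6 + 5, so a_3 = 2.
  6 = 1*5 + 1, so a_4 = 1.
  5 = 5*1 + 0, so a_5 = 5.
so x = [4; 1, 1, 2, 1, 5].
Convergents (p_i = a_i*p_{i-1} + p_{i-2}, q_i = a_i*q_{i-1} + q_{i-2} with p_{-2}=0, p_{-1}=1, q_{-2}=1, q_{-1}=0), until the denominator exceeds 10:
  i=0: a_0=4, p_0 = 4*1 + 0 = 4, q_0 = 4*0 + 1 = 1.
  i=1: a_1=1, p_1 = 1*4 + 1 = 5, q_1 = 1*1 + 0 = 1.
  i=2: a_2=1, p_2 = 1*5 + 4 = 9, q_2 = 1*1 + 1 = 2.
  i=3: a_3=2, p_3 = 2*9 + 5 = 23, q_3 = 2*2 + 1 = 5.
  i=4: a_4=1, p_4 = 1*23 + 9 = 32, q_4 = 1*5 + 2 = 7.
  i=5: a_5=5, p_5 = 5*32 + 23 = 183, q_5 = 5*7 + 5 = 40.
q_5 = 40 > 10, so the last convergent with denominator <= 10 is p_4/q_4 = 32/7.
The closest fraction with denominator <= 10 is either p_4/q_4 or the intermediate fraction (k*p_4 + p_3)/(k*q_4 + q_3) with the largest k >= 1 whose denominator stays <= 10; these approach x as k grows, and every other convergent or intermediate fraction in range is farther away.
Largest k: floor((10 - q_3)/q_4) = floor((10 - 5)/7) = 0.
Since k = 0, no intermediate fraction beyond p_4/q_4 has denominator <= 10, so the convergent 32/7 is the closest (its error is |183*7 - 32*40|/(40*7) = 1/280).

32/7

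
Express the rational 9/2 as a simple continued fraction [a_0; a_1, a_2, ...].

[4; 2]

Run the Euclidean algorithm on 9 and 2; the successive quotients are the partial quotients a_0, a_1, ... (each step inverts the fractional part left over by the previous one):
  9 = 4*2 + 1, so a_0 = 4.
  2 = 2*1 + 0, so a_1 = 2.
The remainder reaches 0 after 2 divisions, so the expansion has 2 partial quotients, read off in order.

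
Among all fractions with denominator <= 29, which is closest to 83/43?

Expand x = 83/43 as a continued fraction with the Euclidean algorithm:
  83 = 1*43 + 40, so a_0 = 1.
  43 = 1*40 + 3, so a_1 = 1.
  40 = 13*3 + 1, so a_2 = 13.
  3 = 3*1 + 0, so a_3 = 3.
so x = [1; 1, 13, 3].
Convergents (p_i = a_i*p_{i-1} + p_{i-2}, q_i = a_i*q_{i-1} + q_{i-2} with p_{-2}=0, p_{-1}=1, q_{-2}=1, q_{-1}=0), until the denominator exceeds 29:
  i=0: a_0=1, p_0 = 1*1 + 0 = 1, q_0 = 1*0 + 1 = 1.
  i=1: a_1=1, p_1 = 1*1 + 1 = 2, q_1 = 1*1 + 0 = 1.
  i=2: a_2=13, p_2 = 13*2 + 1 = 27, q_2 = 13*1 + 1 = 14.
  i=3: a_3=3, p_3 = 3*27 + 2 = 83, q_3 = 3*14 + 1 = 43.
q_3 = 43 > 29, so the last convergent with denominator <= 29 is p_2/q_2 = 27/14.
The closest fraction with denominator <= 29 is either p_2/q_2 or the intermediate fraction (k*p_2 + p_1)/(k*q_2 + q_1) with the largest k >= 1 whose denominator stays <= 29; these approach x as k grows, and every other convergent or intermediate fraction in range is farther away.
Largest k: floor((29 - q_1)/q_2) = floor((29 - 1)/14) = 2.
That gives (2*27 + 2)/(2*14 + 1) = 56/29.
Compare the errors: |x - 27/14| = |83*14 - 27*43|/(43*14) = 1/602, and |x - 56/29| = |83*29 - 56*43|/(43*29) = 1/1247.
Cross-multiplying, 1*602 = 602 < 1247 = 1*1247, so 1/1247 is smaller: the intermediate fraction 56/29 is closer to x than 27/14.

56/29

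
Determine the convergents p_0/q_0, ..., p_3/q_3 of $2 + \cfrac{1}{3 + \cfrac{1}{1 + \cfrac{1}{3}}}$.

Using the convergent recurrence p_i = a_i*p_{i-1} + p_{i-2}, q_i = a_i*q_{i-1} + q_{i-2} with p_{-2}=0, p_{-1}=1, q_{-2}=1, q_{-1}=0:
  i=0: a_0=2, p_0 = 2*1 + 0 = 2, q_0 = 2*0 + 1 = 1.
  i=1: a_1=3, p_1 = 3*2 + 1 = 7, q_1 = 3*1 + 0 = 3.
  i=2: a_2=1, p_2 = 1*7 + 2 = 9, q_2 = 1*3 + 1 = 4.
  i=3: a_3=3, p_3 = 3*9 + 7 = 34, q_3 = 3*4 + 3 = 15.

2/1, 7/3, 9/4, 34/15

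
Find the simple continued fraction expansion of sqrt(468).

[21; (1, 1, 1, 2, 1, 1, 1, 42)]

Write x_i = (sqrt(468) + m_i)/d_i with (m_0, d_0) = (0, 1). a_0 = floor(sqrt(468)) = 21, since 21^2 = 441 <= 468 < 484 = 22^2.
Iterate m_{i+1} = d_i*a_i - m_i, d_{i+1} = (468 - m_{i+1}^2)/d_i, a_{i+1} = floor((a_0 + m_{i+1})/d_{i+1}):
  m_1 = 1*21 - 0 = 21, d_1 = (468 - 21^2)/1 = 27/1 = 27, a_1 = floor((21 + 21)/27) = 1.
  m_2 = 27*1 - 21 = 6, d_2 = (468 - 6^2)/27 = 432/27 = 16, a_2 = floor((21 + 6)/16) = 1.
  m_3 = 16*1 - 6 = 10, d_3 = (468 - 10^2)/16 = 368/16 = 23, a_3 = floor((21 + 10)/23) = 1.
  m_4 = 23*1 - 10 = 13, d_4 = (468 - 13^2)/23 = 299/23 = 13, a_4 = floor((21 + 13)/13) = 2.
  m_5 = 13*2 - 13 = 13, d_5 = (468 - 13^2)/13 = 299/13 = 23, a_5 = floor((21 + 13)/23) = 1.
  m_6 = 23*1 - 13 = 10, d_6 = (468 - 10^2)/23 = 368/23 = 16, a_6 = floor((21 + 10)/16) = 1.
  m_7 = 16*1 - 10 = 6, d_7 = (468 - 6^2)/16 = 432/16 = 27, a_7 = floor((21 + 6)/27) = 1.
  m_8 = 27*1 - 6 = 21, d_8 = (468 - 21^2)/27 = 27/27 = 1, a_8 = floor((21 + 21)/1) = 42.
  m_9 = 1*42 - 21 = 21, d_9 = (468 - 21^2)/1 = 27/1 = 27: (m_9, d_9) = (m_1, d_1) = (21, 27), so from here the quotients repeat a_1, ..., a_8; the period length is 8.
Hence the expansion of sqrt(468) is a_0 = 21 followed by the repeating block 1, 1, 1, 2, 1, 1, 1, 42 (period 8).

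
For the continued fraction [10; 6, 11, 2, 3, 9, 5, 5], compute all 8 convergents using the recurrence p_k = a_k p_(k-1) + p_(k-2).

10/1, 61/6, 681/67, 1423/140, 4950/487, 45973/4523, 234815/23102, 1220048/120033

Using the convergent recurrence p_i = a_i*p_{i-1} + p_{i-2}, q_i = a_i*q_{i-1} + q_{i-2} with p_{-2}=0, p_{-1}=1, q_{-2}=1, q_{-1}=0:
  i=0: a_0=10, p_0 = 10*1 + 0 = 10, q_0 = 10*0 + 1 = 1.
  i=1: a_1=6, p_1 = 6*10 + 1 = 61, q_1 = 6*1 + 0 = 6.
  i=2: a_2=11, p_2 = 11*61 + 10 = 681, q_2 = 11*6 + 1 = 67.
  i=3: a_3=2, p_3 = 2*681 + 61 = 1423, q_3 = 2*67 + 6 = 140.
  i=4: a_4=3, p_4 = 3*1423 + 681 = 4950, q_4 = 3*140 + 67 = 487.
  i=5: a_5=9, p_5 = 9*4950 + 1423 = 45973, q_5 = 9*487 + 140 = 4523.
  i=6: a_6=5, p_6 = 5*45973 + 4950 = 234815, q_6 = 5*4523 + 487 = 23102.
  i=7: a_7=5, p_7 = 5*234815 + 45973 = 1220048, q_7 = 5*23102 + 4523 = 120033.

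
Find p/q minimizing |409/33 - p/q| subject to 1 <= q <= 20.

223/18

Expand x = 409/33 as a continued fraction with the Euclidean algorithm:
  409 = 12*33 + 13, so a_0 = 12.
  33 = 2*13 + 7, so a_1 = 2.
  13 = 1*7 + 6, so a_2 = 1.
  7 = 1*6 + 1, so a_3 = 1.
  6 = 6*1 + 0, so a_4 = 6.
so x = [12; 2, 1, 1, 6].
Convergents (p_i = a_i*p_{i-1} + p_{i-2}, q_i = a_i*q_{i-1} + q_{i-2} with p_{-2}=0, p_{-1}=1, q_{-2}=1, q_{-1}=0), until the denominator exceeds 20:
  i=0: a_0=12, p_0 = 12*1 + 0 = 12, q_0 = 12*0 + 1 = 1.
  i=1: a_1=2, p_1 = 2*12 + 1 = 25, q_1 = 2*1 + 0 = 2.
  i=2: a_2=1, p_2 = 1*25 + 12 = 37, q_2 = 1*2 + 1 = 3.
  i=3: a_3=1, p_3 = 1*37 + 25 = 62, q_3 = 1*3 + 2 = 5.
  i=4: a_4=6, p_4 = 6*62 + 37 = 409, q_4 = 6*5 + 3 = 33.
q_4 = 33 > 20, so the last convergent with denominator <= 20 is p_3/q_3 = 62/5.
The closest fraction with denominator <= 20 is either p_3/q_3 or the intermediate fraction (k*p_3 + p_2)/(k*q_3 + q_2) with the largest k >= 1 whose denominator stays <= 20; these approach x as k grows, and every other convergent or intermediate fraction in range is farther away.
Largest k: floor((20 - q_2)/q_3) = floor((20 - 3)/5) = 3.
That gives (3*62 + 37)/(3*5 + 3) = 223/18.
Compare the errors: |x - 62/5| = |409*5 - 62*33|/(33*5) = 1/165, and |x - 223/18| = |409*18 - 223*33|/(33*18) = 3/594.
Cross-multiplying, 3*165 = 495 < 594 = 1*594, so 3/594 is smaller: the intermediate fraction 223/18 is closer to x than 62/5.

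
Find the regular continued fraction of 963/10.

Run the Euclidean algorithm on 963 and 10; the successive quotients are the partial quotients a_0, a_1, ... (each step inverts the fractional part left over by the previous one):
  963 = 96*10 + 3, so a_0 = 96.
  10 = 3*3 + 1, so a_1 = 3.
  3 = 3*1 + 0, so a_2 = 3.
The remainder reaches 0 after 3 divisions, so the expansion has 3 partial quotients, read off in order.

[96; 3, 3]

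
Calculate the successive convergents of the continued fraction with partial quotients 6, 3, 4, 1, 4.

Using the convergent recurrence p_i = a_i*p_{i-1} + p_{i-2}, q_i = a_i*q_{i-1} + q_{i-2} with p_{-2}=0, p_{-1}=1, q_{-2}=1, q_{-1}=0:
  i=0: a_0=6, p_0 = 6*1 + 0 = 6, q_0 = 6*0 + 1 = 1.
  i=1: a_1=3, p_1 = 3*6 + 1 = 19, q_1 = 3*1 + 0 = 3.
  i=2: a_2=4, p_2 = 4*19 + 6 = 82, q_2 = 4*3 + 1 = 13.
  i=3: a_3=1, p_3 = 1*82 + 19 = 101, q_3 = 1*13 + 3 = 16.
  i=4: a_4=4, p_4 = 4*101 + 82 = 486, q_4 = 4*16 + 13 = 77.

6/1, 19/3, 82/13, 101/16, 486/77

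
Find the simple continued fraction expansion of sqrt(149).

Write x_i = (sqrt(149) + m_i)/d_i with (m_0, d_0) = (0, 1). a_0 = floor(sqrt(149)) = 12, since 12^2 = 144 <= 149 < 169 = 13^2.
Iterate m_{i+1} = d_i*a_i - m_i, d_{i+1} = (149 - m_{i+1}^2)/d_i, a_{i+1} = floor((a_0 + m_{i+1})/d_{i+1}):
  m_1 = 1*12 - 0 = 12, d_1 = (149 - 12^2)/1 = 5/1 = 5, a_1 = floor((12 + 12)/5) = 4.
  m_2 = 5*4 - 12 = 8, d_2 = (149 - 8^2)/5 = 85/5 = 17, a_2 = floor((12 + 8)/17) = 1.
  m_3 = 17*1 - 8 = 9, d_3 = (149 - 9^2)/17 = 68/17 = 4, a_3 = floor((12 + 9)/4) = 5.
  m_4 = 4*5 - 9 = 11, d_4 = (149 - 11^2)/4 = 28/4 = 7, a_4 = floor((12 + 11)/7) = 3.
  m_5 = 7*3 - 11 = 10, d_5 = (149 - 10^2)/7 = 49/7 = 7, a_5 = floor((12 + 10)/7) = 3.
  m_6 = 7*3 - 10 = 11, d_6 = (149 - 11^2)/7 = 28/7 = 4, a_6 = floor((12 + 11)/4) = 5.
  m_7 = 4*5 - 11 = 9, d_7 = (149 - 9^2)/4 = 68/4 = 17, a_7 = floor((12 + 9)/17) = 1.
  m_8 = 17*1 - 9 = 8, d_8 = (149 - 8^2)/17 = 85/17 = 5, a_8 = floor((12 + 8)/5) = 4.
  m_9 = 5*4 - 8 = 12, d_9 = (149 - 12^2)/5 = 5/5 = 1, a_9 = floor((12 + 12)/1) = 24.
  m_10 = 1*24 - 12 = 12, d_10 = (149 - 12^2)/1 = 5/1 = 5: (m_10, d_10) = (m_1, d_1) = (12, 5), so from here the quotients repeat a_1, ..., a_9; the period length is 9.
Hence the expansion of sqrt(149) is a_0 = 12 followed by the repeating block 4, 1, 5, 3, 3, 5, 1, 4, 24 (period 9).

[12; (4, 1, 5, 3, 3, 5, 1, 4, 24)]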